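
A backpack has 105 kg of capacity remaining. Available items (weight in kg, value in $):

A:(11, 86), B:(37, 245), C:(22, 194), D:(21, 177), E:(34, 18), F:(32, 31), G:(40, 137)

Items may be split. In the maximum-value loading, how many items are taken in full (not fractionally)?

Greedy by value/weight ratio, highest first.
Ratios (sorted): C 8.82, D 8.43, A 7.82, B 6.62, G 3.42, F 0.97, E 0.53
take C (22 @ 194); take D (21 @ 177); take A (11 @ 86); take B (37 @ 245); take 14/40 of G → 47.95. Capacity used 105/105.
4 item(s) taken whole; one partial (take 14/40 of G).

4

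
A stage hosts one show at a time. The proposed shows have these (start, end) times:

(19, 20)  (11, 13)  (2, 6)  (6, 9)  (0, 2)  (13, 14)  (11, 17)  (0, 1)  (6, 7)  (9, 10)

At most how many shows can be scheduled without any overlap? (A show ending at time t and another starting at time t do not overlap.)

Sorted by end: (0,1)  (0,2)  (2,6)  (6,7)  (6,9)  (9,10)  (11,13)  (13,14)  (11,17)  (19,20)
take (0,1); take (2,6); take (6,7); skip (6,9); take (9,10); take (11,13); take (13,14); take (19,20).
Selected 7 shows.

7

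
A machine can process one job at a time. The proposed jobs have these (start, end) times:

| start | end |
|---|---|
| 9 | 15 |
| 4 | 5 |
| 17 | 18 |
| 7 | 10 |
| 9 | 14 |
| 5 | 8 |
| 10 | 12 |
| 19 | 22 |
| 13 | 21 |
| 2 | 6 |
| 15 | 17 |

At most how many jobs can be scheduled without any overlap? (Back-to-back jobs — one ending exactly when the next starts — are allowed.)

6

Greedy by earliest finish: after sorting by end time, pick each interval compatible with the last pick.
By end time: (4,5), (2,6), (5,8), (7,10), (10,12), (9,14), (9,15), (15,17), (17,18), (13,21), (19,22).
Pick (4,5); next start ≥ 5 → (5,8); next start ≥ 8 → (10,12); next start ≥ 12 → (15,17); next start ≥ 17 → (17,18); next start ≥ 18 → (19,22).
Selected 6 jobs.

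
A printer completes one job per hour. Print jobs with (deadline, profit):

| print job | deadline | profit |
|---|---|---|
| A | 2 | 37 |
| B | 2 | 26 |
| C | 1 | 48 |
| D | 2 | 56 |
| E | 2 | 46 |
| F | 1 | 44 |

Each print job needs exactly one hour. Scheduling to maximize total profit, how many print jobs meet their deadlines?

2

Profit order: D=56 C=48 E=46 F=44 A=37 B=26
Assign: D→slot 2, C→slot 1, E skipped, F skipped, A skipped, B skipped.
Slots: [1:C] [2:D]
2 of 6 scheduled.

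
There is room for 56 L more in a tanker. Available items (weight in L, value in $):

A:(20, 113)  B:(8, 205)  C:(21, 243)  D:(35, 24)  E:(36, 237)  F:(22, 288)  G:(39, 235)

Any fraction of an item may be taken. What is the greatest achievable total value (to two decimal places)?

768.92

Greedy by value/weight ratio, highest first.
Ratios (sorted): B 25.62, F 13.09, C 11.57, E 6.58, G 6.03, A 5.65, D 0.69
take B (8 @ 205); take F (22 @ 288); take C (21 @ 243); take 5/36 of E → 32.92. Capacity used 56/56.
Total value = 768.92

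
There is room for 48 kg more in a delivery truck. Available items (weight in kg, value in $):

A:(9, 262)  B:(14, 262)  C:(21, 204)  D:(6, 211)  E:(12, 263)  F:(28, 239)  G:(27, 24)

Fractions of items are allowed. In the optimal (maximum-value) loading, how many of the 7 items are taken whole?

Sort by value per unit weight and fill in that order.
Order: D (211/6=35.17) > A (262/9=29.11) > E (263/12=21.92) > B (262/14=18.71) > C (204/21=9.71) > F (239/28=8.54) > G (24/27=0.89)
Fill: take D (6 @ 211) → take A (9 @ 262) → take E (12 @ 263) → take B (14 @ 262) → take 7/21 of C → 68.00; 48/48 used.
4 item(s) taken whole; one partial (take 7/21 of C).

4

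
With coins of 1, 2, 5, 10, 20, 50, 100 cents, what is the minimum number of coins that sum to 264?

6

Use the largest denomination that fits, subtract, and repeat.
264 − 2×100→64 − 1×50→14 − 1×10→4 − 2×2→0
Total coins = 2 + 1 + 1 + 2 = 6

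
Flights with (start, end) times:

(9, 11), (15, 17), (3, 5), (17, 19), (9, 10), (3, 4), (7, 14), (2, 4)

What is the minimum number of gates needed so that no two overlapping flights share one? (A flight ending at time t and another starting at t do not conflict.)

Events (time:±→running): 2:+→1 3:+→2 3:+→3 … peak 3.

3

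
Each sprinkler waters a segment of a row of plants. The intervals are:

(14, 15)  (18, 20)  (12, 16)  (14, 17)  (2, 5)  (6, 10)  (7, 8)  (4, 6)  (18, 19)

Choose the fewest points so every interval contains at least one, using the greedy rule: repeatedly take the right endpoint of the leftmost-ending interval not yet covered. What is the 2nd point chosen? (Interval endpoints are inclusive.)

8

Sorted: [2,5] [4,6] [7,8] [6,10] [14,15] [12,16] [14,17] [18,19] [18,20]
{[2,5],[4,6]} hit by 5; {[7,8],[6,10]} hit by 8; {[14,15],[12,16],[14,17]} hit by 15; {[18,19],[18,20]} hit by 19.
Points: 5, 8, 15, 19 (4 total).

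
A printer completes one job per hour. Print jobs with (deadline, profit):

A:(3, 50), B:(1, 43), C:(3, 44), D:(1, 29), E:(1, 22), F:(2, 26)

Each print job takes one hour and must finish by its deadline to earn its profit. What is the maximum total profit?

By profit: A(d3,50), C(d3,44), B(d1,43), D(d1,29), F(d2,26), E(d1,22)
A→slot 3; C→slot 2; B→slot 1; D skipped; F skipped; E skipped.
Profit = 43 + 44 + 50 = 137

137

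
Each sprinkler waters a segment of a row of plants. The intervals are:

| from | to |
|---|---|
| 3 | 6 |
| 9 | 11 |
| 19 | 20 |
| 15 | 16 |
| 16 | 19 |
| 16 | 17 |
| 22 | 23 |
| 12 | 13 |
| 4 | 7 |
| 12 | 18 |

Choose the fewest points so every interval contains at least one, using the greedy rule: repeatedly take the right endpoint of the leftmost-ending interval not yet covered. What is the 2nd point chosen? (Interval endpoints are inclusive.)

11

By right end: [3,6]  [4,7]  [9,11]  [12,13]  [15,16]  [16,17]  [12,18]  [16,19]  [19,20]  [22,23]
[3,6] uncovered → point at 6; [9,11] uncovered → point at 11; [12,13] uncovered → point at 13; [15,16] uncovered → point at 16; [19,20] uncovered → point at 20; [22,23] uncovered → point at 23.
Points: 6, 11, 13, 16, 20, 23 (6 total).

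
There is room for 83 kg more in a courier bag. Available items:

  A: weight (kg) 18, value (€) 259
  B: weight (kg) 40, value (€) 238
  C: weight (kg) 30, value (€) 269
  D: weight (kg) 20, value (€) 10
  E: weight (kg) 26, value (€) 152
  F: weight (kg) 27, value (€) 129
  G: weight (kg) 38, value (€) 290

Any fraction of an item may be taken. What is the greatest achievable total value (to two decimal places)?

Greedy by value/weight ratio, highest first.
Order: A (259/18=14.39) > C (269/30=8.97) > G (290/38=7.63) > B (238/40=5.95) > E (152/26=5.85) > F (129/27=4.78) > D (10/20=0.50)
Fill: take A (18 @ 259) → take C (30 @ 269) → take 35/38 of G → 267.11; 83/83 used.
Total value = 795.11

795.11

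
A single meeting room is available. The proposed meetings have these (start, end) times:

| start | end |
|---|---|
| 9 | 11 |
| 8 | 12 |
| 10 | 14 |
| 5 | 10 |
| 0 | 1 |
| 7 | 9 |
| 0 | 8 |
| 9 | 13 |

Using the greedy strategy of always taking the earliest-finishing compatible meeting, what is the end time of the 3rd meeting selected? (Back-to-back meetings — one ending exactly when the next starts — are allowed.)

Order by finish time; keep every interval that doesn't clash with the previous kept one.
By end time: (0,1), (0,8), (7,9), (5,10), (9,11), (8,12), (9,13), (10,14).
Pick (0,1); next start ≥ 1 → (7,9); next start ≥ 9 → (9,11).
Selected: (0,1) (7,9) (9,11)

11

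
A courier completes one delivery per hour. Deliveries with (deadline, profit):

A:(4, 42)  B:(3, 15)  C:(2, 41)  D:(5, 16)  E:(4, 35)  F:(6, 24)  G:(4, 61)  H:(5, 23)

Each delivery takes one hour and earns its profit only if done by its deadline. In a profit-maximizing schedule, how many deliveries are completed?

Profit order: G=61 A=42 C=41 E=35 F=24 H=23 D=16 B=15
Assign: G→slot 4, A→slot 3, C→slot 2, E→slot 1, F→slot 6, H→slot 5, D skipped, B skipped.
Slots: [1:E] [2:C] [3:A] [4:G] [5:H] [6:F]
6 of 8 scheduled.

6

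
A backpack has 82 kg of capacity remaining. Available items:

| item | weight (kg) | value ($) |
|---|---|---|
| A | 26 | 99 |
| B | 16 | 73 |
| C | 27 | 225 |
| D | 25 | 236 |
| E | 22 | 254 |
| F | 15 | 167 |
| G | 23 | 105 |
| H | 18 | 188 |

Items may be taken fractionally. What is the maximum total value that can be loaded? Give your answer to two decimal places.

861.67

Sort by value per unit weight and fill in that order.
Ratios (sorted): E 11.55, F 11.13, H 10.44, D 9.44, C 8.33, G 4.57, B 4.56, A 3.81
take E (22 @ 254); take F (15 @ 167); take H (18 @ 188); take D (25 @ 236); take 2/27 of C → 16.67. Capacity used 82/82.
Total value = 861.67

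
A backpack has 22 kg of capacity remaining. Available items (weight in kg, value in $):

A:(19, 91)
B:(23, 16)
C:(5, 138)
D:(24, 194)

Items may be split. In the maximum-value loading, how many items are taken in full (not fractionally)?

Ratios (sorted): C 27.60, D 8.08, A 4.79, B 0.70
take C (5 @ 138); take 17/24 of D → 137.42. Capacity used 22/22.
1 item(s) taken whole; one partial (take 17/24 of D).

1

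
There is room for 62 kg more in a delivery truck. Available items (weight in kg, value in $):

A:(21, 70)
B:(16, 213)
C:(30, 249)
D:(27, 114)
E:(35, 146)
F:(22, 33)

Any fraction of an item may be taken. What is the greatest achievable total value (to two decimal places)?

529.56

Ratios (sorted): B 13.31, C 8.30, D 4.22, E 4.17, A 3.33, F 1.50
take B (16 @ 213); take C (30 @ 249); take 16/27 of D → 67.56. Capacity used 62/62.
Total value = 529.56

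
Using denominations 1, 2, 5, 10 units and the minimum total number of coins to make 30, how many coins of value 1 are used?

0

Use the largest denomination that fits, subtract, and repeat.
30 = 3×10
Count of 1: 0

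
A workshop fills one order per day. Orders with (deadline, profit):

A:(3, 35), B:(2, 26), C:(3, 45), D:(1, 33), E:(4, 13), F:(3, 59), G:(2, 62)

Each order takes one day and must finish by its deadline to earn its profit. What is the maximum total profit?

179

Take jobs in profit order; each goes to the latest open slot no later than its deadline.
Profit order: G=62 F=59 C=45 A=35 D=33 B=26 E=13
Assign: G→slot 2, F→slot 3, C→slot 1, A skipped, D skipped, B skipped, E→slot 4.
Slots: [1:C] [2:G] [3:F] [4:E]
Profit = 45 + 62 + 59 + 13 = 179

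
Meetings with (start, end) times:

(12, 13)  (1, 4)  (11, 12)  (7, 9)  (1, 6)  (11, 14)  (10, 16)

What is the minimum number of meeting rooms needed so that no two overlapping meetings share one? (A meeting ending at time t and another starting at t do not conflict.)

3

starts: [1, 1, 7, 10, 11, 11, 12]
ends:   [4, 6, 9, 12, 13, 14, 16]
s1→1 s1→2 e4→1 e6→0 s7→1 e9→0 s10→1 s11→2 s11→3  — peak 3.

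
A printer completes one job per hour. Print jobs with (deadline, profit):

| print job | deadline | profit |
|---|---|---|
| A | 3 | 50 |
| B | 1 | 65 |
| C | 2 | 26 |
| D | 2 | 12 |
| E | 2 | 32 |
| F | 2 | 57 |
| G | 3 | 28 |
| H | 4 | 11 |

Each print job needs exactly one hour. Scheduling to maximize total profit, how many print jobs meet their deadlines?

Take jobs in profit order; each goes to the latest open slot no later than its deadline.
Profit order: B=65 F=57 A=50 E=32 G=28 C=26 D=12 H=11
Assign: B→slot 1, F→slot 2, A→slot 3, E skipped, G skipped, C skipped, D skipped, H→slot 4.
Slots: [1:B] [2:F] [3:A] [4:H]
4 of 8 scheduled.

4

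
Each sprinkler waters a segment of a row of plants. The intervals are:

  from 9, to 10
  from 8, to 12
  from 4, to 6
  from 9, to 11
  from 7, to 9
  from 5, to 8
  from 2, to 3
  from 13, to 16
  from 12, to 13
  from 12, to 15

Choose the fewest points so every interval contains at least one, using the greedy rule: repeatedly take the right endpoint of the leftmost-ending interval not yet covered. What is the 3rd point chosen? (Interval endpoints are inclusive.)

Sorted: [2,3] [4,6] [5,8] [7,9] [9,10] [9,11] [8,12] [12,13] [12,15] [13,16]
{[2,3]} hit by 3; {[4,6],[5,8]} hit by 6; {[7,9],[9,10],[9,11],[8,12]} hit by 9; {[12,13],[12,15],[13,16]} hit by 13.
Points: 3, 6, 9, 13 (4 total).

9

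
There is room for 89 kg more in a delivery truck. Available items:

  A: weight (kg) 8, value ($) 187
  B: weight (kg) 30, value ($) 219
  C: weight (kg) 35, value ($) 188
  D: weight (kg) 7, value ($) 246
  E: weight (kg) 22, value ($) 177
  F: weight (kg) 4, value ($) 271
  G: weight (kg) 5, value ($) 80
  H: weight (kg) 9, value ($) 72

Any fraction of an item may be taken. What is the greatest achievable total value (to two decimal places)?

Sort by value per unit weight and fill in that order.
Order: F (271/4=67.75) > D (246/7=35.14) > A (187/8=23.38) > G (80/5=16.00) > E (177/22=8.05) > H (72/9=8.00) > B (219/30=7.30) > C (188/35=5.37)
Fill: take F (4 @ 271) → take D (7 @ 246) → take A (8 @ 187) → take G (5 @ 80) → take E (22 @ 177) → take H (9 @ 72) → take B (30 @ 219) → take 4/35 of C → 21.49; 89/89 used.
Total value = 1273.49

1273.49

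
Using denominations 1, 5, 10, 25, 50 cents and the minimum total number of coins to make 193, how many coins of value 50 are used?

Use the largest denomination that fits, subtract, and repeat.
193 − 3×50→43 − 1×25→18 − 1×10→8 − 1×5→3 − 3×1→0
Count of 50: 3

3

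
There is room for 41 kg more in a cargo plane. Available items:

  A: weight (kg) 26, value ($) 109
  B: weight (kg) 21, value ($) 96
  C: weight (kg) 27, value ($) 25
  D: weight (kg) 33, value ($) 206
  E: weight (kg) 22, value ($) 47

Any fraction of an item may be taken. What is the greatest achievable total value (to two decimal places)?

Ratios (sorted): D 6.24, B 4.57, A 4.19, E 2.14, C 0.93
take D (33 @ 206); take 8/21 of B → 36.57. Capacity used 41/41.
Total value = 242.57

242.57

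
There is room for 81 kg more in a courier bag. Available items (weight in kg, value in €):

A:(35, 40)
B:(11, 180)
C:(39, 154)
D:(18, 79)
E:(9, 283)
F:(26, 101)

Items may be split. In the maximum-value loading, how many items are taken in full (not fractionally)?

4

Greedy by value/weight ratio, highest first.
Order: E (283/9=31.44) > B (180/11=16.36) > D (79/18=4.39) > C (154/39=3.95) > F (101/26=3.88) > A (40/35=1.14)
Fill: take E (9 @ 283) → take B (11 @ 180) → take D (18 @ 79) → take C (39 @ 154) → take 4/26 of F → 15.54; 81/81 used.
4 item(s) taken whole; one partial (take 4/26 of F).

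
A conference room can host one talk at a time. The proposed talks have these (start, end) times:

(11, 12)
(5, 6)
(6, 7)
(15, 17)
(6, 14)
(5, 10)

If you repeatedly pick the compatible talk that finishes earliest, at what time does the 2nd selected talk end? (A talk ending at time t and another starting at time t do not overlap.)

Sorted by end: (5,6)  (6,7)  (5,10)  (11,12)  (6,14)  (15,17)
take (5,6); take (6,7); skip (5,10); take (11,12); take (15,17).
Selected: (5,6) (6,7) (11,12) (15,17)

7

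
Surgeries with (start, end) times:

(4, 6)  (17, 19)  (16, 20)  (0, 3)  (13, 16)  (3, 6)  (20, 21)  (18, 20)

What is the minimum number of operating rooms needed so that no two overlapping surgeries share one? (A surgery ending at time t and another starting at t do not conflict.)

3

Events (time:±→running): 0:+→1 3:-→0 3:+→1 4:+→2 6:-→1 6:-→0 13:+→1 16:-→0 16:+→1 17:+→2 18:+→3 … peak 3.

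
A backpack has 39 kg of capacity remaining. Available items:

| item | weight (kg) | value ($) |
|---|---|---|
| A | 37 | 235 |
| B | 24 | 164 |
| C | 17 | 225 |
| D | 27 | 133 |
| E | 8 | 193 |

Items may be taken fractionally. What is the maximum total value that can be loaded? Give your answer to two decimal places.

513.67

Order: E (193/8=24.12) > C (225/17=13.24) > B (164/24=6.83) > A (235/37=6.35) > D (133/27=4.93)
Fill: take E (8 @ 193) → take C (17 @ 225) → take 14/24 of B → 95.67; 39/39 used.
Total value = 513.67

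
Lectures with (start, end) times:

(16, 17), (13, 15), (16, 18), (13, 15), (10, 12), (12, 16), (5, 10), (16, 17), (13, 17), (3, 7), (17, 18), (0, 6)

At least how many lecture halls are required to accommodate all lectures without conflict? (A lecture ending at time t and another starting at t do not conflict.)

starts: [0, 3, 5, 10, 12, 13, 13, 13, 16, 16, 16, 17]
ends:   [6, 7, 10, 12, 15, 15, 16, 17, 17, 17, 18, 18]
s0→1 s3→2 s5→3 e6→2 e7→1 e10→0 s10→1 e12→0 s12→1 s13→2 s13→3 s13→4  — peak 4.

4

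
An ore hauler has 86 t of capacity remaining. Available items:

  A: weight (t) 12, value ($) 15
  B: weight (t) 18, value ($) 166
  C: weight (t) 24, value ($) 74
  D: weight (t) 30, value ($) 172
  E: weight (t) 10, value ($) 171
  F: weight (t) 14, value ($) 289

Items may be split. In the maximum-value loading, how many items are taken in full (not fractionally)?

4

Sort by value per unit weight and fill in that order.
Ratios (sorted): F 20.64, E 17.10, B 9.22, D 5.73, C 3.08, A 1.25
take F (14 @ 289); take E (10 @ 171); take B (18 @ 166); take D (30 @ 172); take 14/24 of C → 43.17. Capacity used 86/86.
4 item(s) taken whole; one partial (take 14/24 of C).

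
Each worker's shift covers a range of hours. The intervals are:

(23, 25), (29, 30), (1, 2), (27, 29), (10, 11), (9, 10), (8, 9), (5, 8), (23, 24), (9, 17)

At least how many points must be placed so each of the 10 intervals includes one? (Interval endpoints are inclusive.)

5

Process intervals by earliest right end; each time one isn't hit yet, stab at its right endpoint.
By right end: [1,2]  [5,8]  [8,9]  [9,10]  [10,11]  [9,17]  [23,24]  [23,25]  [27,29]  [29,30]
[1,2] uncovered → point at 2; [5,8] uncovered → point at 8; [9,10] uncovered → point at 10; [23,24] uncovered → point at 24; [27,29] uncovered → point at 29.
Points: 2, 8, 10, 24, 29 (5 total).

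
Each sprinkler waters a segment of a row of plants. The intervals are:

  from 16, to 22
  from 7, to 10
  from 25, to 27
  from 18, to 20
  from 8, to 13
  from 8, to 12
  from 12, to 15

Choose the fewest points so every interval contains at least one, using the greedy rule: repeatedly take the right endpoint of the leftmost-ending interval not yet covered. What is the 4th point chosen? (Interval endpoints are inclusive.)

27

Sort by right endpoint; whenever an interval is uncovered, place a point at its right end.
Sorted: [7,10] [8,12] [8,13] [12,15] [18,20] [16,22] [25,27]
{[7,10],[8,12],[8,13]} hit by 10; {[12,15]} hit by 15; {[18,20],[16,22]} hit by 20; {[25,27]} hit by 27.
Points: 10, 15, 20, 27 (4 total).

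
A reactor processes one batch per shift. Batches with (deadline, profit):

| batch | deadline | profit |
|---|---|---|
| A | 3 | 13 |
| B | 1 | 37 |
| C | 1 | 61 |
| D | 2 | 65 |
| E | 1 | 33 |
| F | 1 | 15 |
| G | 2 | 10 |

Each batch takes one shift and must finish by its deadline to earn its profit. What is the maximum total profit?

Sort by profit descending; place each in the latest free slot ≤ its deadline.
Profit order: D=65 C=61 B=37 E=33 F=15 A=13 G=10
Assign: D→slot 2, C→slot 1, B skipped, E skipped, F skipped, A→slot 3, G skipped.
Slots: [1:C] [2:D] [3:A]
Profit = 61 + 65 + 13 = 139

139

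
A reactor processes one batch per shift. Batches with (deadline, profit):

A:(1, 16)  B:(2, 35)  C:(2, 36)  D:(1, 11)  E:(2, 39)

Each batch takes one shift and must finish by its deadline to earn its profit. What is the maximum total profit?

75

By profit: E(d2,39), C(d2,36), B(d2,35), A(d1,16), D(d1,11)
E→slot 2; C→slot 1; B skipped; A skipped; D skipped.
Profit = 36 + 39 = 75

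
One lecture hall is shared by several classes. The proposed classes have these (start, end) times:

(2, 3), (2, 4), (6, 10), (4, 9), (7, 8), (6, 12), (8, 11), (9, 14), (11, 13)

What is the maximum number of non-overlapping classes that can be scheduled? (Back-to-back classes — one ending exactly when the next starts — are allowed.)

4

By end time: (2,3), (2,4), (7,8), (4,9), (6,10), (8,11), (6,12), (11,13), (9,14).
Pick (2,3); next start ≥ 3 → (7,8); next start ≥ 8 → (8,11); next start ≥ 11 → (11,13).
Selected 4 classes.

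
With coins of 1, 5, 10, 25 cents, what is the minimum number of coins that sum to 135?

6

135 − 5×25→10 − 1×10→0
Total coins = 5 + 1 = 6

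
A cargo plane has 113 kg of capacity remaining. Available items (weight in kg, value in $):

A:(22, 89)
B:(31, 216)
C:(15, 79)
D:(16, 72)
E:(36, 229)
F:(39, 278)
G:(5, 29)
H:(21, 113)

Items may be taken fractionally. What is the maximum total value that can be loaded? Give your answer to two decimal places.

762.76

Sort by value per unit weight and fill in that order.
Order: F (278/39=7.13) > B (216/31=6.97) > E (229/36=6.36) > G (29/5=5.80) > H (113/21=5.38) > C (79/15=5.27) > D (72/16=4.50) > A (89/22=4.05)
Fill: take F (39 @ 278) → take B (31 @ 216) → take E (36 @ 229) → take G (5 @ 29) → take 2/21 of H → 10.76; 113/113 used.
Total value = 762.76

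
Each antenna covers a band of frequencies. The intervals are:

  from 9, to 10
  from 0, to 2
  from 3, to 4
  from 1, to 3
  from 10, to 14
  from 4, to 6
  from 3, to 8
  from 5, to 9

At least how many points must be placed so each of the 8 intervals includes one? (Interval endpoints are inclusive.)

Sort by right endpoint; whenever an interval is uncovered, place a point at its right end.
Sorted: [0,2] [1,3] [3,4] [4,6] [3,8] [5,9] [9,10] [10,14]
{[0,2],[1,3]} hit by 2; {[3,4],[4,6],[3,8]} hit by 4; {[5,9],[9,10]} hit by 9; {[10,14]} hit by 14.
Points: 2, 4, 9, 14 (4 total).

4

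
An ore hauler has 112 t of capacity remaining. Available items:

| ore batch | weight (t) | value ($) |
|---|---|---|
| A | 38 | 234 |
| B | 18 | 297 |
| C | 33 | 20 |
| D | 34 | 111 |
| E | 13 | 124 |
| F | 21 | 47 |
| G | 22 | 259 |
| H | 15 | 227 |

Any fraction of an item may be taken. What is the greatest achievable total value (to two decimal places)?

1160.59

Order: B (297/18=16.50) > H (227/15=15.13) > G (259/22=11.77) > E (124/13=9.54) > A (234/38=6.16) > D (111/34=3.26) > F (47/21=2.24) > C (20/33=0.61)
Fill: take B (18 @ 297) → take H (15 @ 227) → take G (22 @ 259) → take E (13 @ 124) → take A (38 @ 234) → take 6/34 of D → 19.59; 112/112 used.
Total value = 1160.59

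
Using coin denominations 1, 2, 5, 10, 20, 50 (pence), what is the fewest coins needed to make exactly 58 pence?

4

Greedy: take as many of the largest coin as possible, then repeat with the remainder.
58 − 1×50→8 − 1×5→3 − 1×2→1 − 1×1→0
Total coins = 1 + 1 + 1 + 1 = 4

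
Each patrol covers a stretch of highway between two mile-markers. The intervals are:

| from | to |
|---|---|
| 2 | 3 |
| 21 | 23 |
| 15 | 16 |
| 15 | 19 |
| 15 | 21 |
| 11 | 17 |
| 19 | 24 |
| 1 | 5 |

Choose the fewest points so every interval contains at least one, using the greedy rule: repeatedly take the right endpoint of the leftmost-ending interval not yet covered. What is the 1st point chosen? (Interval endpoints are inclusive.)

Sorted: [2,3] [1,5] [15,16] [11,17] [15,19] [15,21] [21,23] [19,24]
{[2,3],[1,5]} hit by 3; {[15,16],[11,17],[15,19],[15,21]} hit by 16; {[21,23],[19,24]} hit by 23.
Points: 3, 16, 23 (3 total).

3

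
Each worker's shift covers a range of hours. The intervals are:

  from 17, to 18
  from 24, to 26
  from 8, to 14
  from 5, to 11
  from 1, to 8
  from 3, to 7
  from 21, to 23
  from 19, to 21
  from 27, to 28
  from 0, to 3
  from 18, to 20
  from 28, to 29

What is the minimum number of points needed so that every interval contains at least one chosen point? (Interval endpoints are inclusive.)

6

Sorted: [0,3] [3,7] [1,8] [5,11] [8,14] [17,18] [18,20] [19,21] [21,23] [24,26] [27,28] [28,29]
{[0,3],[3,7],[1,8]} hit by 3; {[5,11],[8,14]} hit by 11; {[17,18],[18,20]} hit by 18; {[19,21],[21,23]} hit by 21; {[24,26]} hit by 26; {[27,28],[28,29]} hit by 28.
Points: 3, 11, 18, 21, 26, 28 (6 total).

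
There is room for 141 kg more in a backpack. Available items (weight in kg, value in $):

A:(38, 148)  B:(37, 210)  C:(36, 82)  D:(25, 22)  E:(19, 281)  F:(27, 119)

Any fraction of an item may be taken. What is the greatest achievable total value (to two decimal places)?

Greedy by value/weight ratio, highest first.
Order: E (281/19=14.79) > B (210/37=5.68) > F (119/27=4.41) > A (148/38=3.89) > C (82/36=2.28) > D (22/25=0.88)
Fill: take E (19 @ 281) → take B (37 @ 210) → take F (27 @ 119) → take A (38 @ 148) → take 20/36 of C → 45.56; 141/141 used.
Total value = 803.56

803.56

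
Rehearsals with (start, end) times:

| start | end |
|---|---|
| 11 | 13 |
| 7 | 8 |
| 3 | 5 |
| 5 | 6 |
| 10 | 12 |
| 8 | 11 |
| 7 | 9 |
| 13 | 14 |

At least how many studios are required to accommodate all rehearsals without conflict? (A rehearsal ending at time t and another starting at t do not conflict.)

Events (time:±→running): 3:+→1 5:-→0 5:+→1 6:-→0 7:+→1 7:+→2 … peak 2.

2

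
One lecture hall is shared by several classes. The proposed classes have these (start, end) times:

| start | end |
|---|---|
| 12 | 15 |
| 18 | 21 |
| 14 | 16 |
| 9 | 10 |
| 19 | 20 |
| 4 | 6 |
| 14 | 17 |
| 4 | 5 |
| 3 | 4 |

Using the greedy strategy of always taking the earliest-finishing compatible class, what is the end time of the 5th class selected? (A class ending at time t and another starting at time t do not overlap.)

Sorted by end: (3,4)  (4,5)  (4,6)  (9,10)  (12,15)  (14,16)  (14,17)  (19,20)  (18,21)
take (3,4); take (4,5); take (9,10); take (12,15); take (19,20); skip (18,21).
Selected: (3,4) (4,5) (9,10) (12,15) (19,20)

20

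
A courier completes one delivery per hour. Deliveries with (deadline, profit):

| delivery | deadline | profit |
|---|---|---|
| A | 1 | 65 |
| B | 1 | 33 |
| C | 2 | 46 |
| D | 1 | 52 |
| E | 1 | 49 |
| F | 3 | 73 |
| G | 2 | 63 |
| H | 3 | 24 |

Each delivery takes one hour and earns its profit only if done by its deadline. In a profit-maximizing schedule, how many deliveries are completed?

Sort by profit descending; place each in the latest free slot ≤ its deadline.
By profit: F(d3,73), A(d1,65), G(d2,63), D(d1,52), E(d1,49), C(d2,46), B(d1,33), H(d3,24)
F→slot 3; A→slot 1; G→slot 2; D skipped; E skipped; C skipped; B skipped; H skipped.
3 of 8 scheduled.

3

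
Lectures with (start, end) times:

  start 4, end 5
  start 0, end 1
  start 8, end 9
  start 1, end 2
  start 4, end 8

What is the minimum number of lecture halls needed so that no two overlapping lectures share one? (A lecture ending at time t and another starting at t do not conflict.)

2

starts: [0, 1, 4, 4, 8]
ends:   [1, 2, 5, 8, 9]
s0→1 e1→0 s1→1 e2→0 s4→1 s4→2  — peak 2.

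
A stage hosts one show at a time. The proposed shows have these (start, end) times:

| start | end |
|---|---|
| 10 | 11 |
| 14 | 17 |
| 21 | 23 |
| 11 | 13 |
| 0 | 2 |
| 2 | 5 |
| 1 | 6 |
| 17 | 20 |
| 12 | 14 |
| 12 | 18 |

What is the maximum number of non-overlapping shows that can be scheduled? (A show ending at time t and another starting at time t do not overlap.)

Sorted by end: (0,2)  (2,5)  (1,6)  (10,11)  (11,13)  (12,14)  (14,17)  (12,18)  (17,20)  (21,23)
take (0,2); take (2,5); take (10,11); take (11,13); take (14,17); take (17,20); take (21,23).
Selected 7 shows.

7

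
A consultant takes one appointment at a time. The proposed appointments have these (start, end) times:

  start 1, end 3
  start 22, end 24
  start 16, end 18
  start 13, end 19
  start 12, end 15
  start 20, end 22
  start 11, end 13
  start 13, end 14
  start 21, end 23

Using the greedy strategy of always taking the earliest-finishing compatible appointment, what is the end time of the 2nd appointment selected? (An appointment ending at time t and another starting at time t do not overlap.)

13

Order by finish time; keep every interval that doesn't clash with the previous kept one.
By end time: (1,3), (11,13), (13,14), (12,15), (16,18), (13,19), (20,22), (21,23), (22,24).
Pick (1,3); next start ≥ 3 → (11,13); next start ≥ 13 → (13,14); next start ≥ 14 → (16,18); next start ≥ 18 → (20,22); next start ≥ 22 → (22,24).
Selected: (1,3) (11,13) (13,14) (16,18) (20,22) (22,24)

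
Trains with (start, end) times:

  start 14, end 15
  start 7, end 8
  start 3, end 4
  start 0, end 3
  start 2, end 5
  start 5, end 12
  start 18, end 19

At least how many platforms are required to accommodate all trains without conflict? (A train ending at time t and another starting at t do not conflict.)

2

The answer is the maximum number of intervals overlapping at any instant.
Events (time:±→running): 0:+→1 2:+→2 … peak 2.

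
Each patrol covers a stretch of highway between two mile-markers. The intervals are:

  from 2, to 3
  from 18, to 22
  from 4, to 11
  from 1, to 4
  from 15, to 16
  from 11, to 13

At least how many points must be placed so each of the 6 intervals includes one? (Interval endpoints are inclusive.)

Sort by right endpoint; whenever an interval is uncovered, place a point at its right end.
Sorted: [2,3] [1,4] [4,11] [11,13] [15,16] [18,22]
{[2,3],[1,4]} hit by 3; {[4,11],[11,13]} hit by 11; {[15,16]} hit by 16; {[18,22]} hit by 22.
Points: 3, 11, 16, 22 (4 total).

4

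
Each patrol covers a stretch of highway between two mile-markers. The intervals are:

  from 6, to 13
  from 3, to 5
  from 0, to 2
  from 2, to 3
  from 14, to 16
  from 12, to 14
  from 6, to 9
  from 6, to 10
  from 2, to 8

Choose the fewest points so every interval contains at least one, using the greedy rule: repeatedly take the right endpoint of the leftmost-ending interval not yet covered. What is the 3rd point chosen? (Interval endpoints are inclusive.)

9

Process intervals by earliest right end; each time one isn't hit yet, stab at its right endpoint.
By right end: [0,2]  [2,3]  [3,5]  [2,8]  [6,9]  [6,10]  [6,13]  [12,14]  [14,16]
[0,2] uncovered → point at 2; [3,5] uncovered → point at 5; [6,9] uncovered → point at 9; [12,14] uncovered → point at 14.
Points: 2, 5, 9, 14 (4 total).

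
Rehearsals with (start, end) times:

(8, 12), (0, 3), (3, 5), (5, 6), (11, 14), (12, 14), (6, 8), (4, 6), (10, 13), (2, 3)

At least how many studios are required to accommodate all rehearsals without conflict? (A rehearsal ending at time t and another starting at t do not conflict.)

3

The answer is the maximum number of intervals overlapping at any instant.
Events (time:±→running): 0:+→1 2:+→2 3:-→1 3:-→0 3:+→1 4:+→2 5:-→1 5:+→2 6:-→1 6:-→0 6:+→1 8:-→0 8:+→1 10:+→2 11:+→3 … peak 3.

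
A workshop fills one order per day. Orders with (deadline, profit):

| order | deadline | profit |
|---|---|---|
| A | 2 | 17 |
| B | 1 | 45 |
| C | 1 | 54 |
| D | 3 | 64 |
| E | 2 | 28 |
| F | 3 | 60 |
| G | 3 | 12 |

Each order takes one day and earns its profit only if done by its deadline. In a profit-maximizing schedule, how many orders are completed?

3

Sort by profit descending; place each in the latest free slot ≤ its deadline.
By profit: D(d3,64), F(d3,60), C(d1,54), B(d1,45), E(d2,28), A(d2,17), G(d3,12)
D→slot 3; F→slot 2; C→slot 1; B skipped; E skipped; A skipped; G skipped.
3 of 7 scheduled.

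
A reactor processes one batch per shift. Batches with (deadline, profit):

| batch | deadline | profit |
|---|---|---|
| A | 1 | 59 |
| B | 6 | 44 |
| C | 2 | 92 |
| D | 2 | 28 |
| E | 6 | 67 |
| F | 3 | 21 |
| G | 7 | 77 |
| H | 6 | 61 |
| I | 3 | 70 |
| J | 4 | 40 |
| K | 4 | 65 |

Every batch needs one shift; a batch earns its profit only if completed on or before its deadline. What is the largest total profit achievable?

491

Sort by profit descending; place each in the latest free slot ≤ its deadline.
By profit: C(d2,92), G(d7,77), I(d3,70), E(d6,67), K(d4,65), H(d6,61), A(d1,59), B(d6,44), J(d4,40), D(d2,28), F(d3,21)
C→slot 2; G→slot 7; I→slot 3; E→slot 6; K→slot 4; H→slot 5; A→slot 1; B skipped; J skipped; D skipped; F skipped.
Profit = 59 + 92 + 70 + 65 + 61 + 67 + 77 = 491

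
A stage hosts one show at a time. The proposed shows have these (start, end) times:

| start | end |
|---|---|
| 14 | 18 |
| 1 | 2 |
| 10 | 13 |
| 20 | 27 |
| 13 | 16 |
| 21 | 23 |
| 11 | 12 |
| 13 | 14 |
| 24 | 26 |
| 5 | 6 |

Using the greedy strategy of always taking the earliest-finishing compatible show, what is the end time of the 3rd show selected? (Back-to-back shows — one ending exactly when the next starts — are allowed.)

12

Order by finish time; keep every interval that doesn't clash with the previous kept one.
By end time: (1,2), (5,6), (11,12), (10,13), (13,14), (13,16), (14,18), (21,23), (24,26), (20,27).
Pick (1,2); next start ≥ 2 → (5,6); next start ≥ 6 → (11,12); next start ≥ 12 → (13,14); next start ≥ 14 → (14,18); next start ≥ 18 → (21,23); next start ≥ 23 → (24,26).
Selected: (1,2) (5,6) (11,12) (13,14) (14,18) (21,23) (24,26)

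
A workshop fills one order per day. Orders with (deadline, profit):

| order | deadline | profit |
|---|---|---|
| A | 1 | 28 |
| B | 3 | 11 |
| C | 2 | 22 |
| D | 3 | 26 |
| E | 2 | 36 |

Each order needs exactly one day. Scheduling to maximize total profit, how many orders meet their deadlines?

3

Profit order: E=36 A=28 D=26 C=22 B=11
Assign: E→slot 2, A→slot 1, D→slot 3, C skipped, B skipped.
Slots: [1:A] [2:E] [3:D]
3 of 5 scheduled.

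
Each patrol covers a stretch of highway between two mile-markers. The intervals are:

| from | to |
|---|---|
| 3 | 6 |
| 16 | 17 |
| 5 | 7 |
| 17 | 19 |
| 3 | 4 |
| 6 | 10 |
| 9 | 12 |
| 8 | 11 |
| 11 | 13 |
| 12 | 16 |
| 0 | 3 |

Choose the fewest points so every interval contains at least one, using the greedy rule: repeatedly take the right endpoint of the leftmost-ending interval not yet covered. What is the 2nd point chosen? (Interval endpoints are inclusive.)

7

Process intervals by earliest right end; each time one isn't hit yet, stab at its right endpoint.
Sorted: [0,3] [3,4] [3,6] [5,7] [6,10] [8,11] [9,12] [11,13] [12,16] [16,17] [17,19]
{[0,3],[3,4],[3,6]} hit by 3; {[5,7],[6,10]} hit by 7; {[8,11],[9,12],[11,13]} hit by 11; {[12,16],[16,17]} hit by 16; {[17,19]} hit by 19.
Points: 3, 7, 11, 16, 19 (5 total).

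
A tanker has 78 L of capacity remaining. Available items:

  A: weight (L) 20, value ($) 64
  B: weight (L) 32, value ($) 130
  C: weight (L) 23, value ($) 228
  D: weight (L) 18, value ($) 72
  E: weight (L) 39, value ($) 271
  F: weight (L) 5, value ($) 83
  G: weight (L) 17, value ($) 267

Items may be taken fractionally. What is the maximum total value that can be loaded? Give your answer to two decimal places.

Greedy by value/weight ratio, highest first.
Ratios (sorted): F 16.60, G 15.71, C 9.91, E 6.95, B 4.06, D 4.00, A 3.20
take F (5 @ 83); take G (17 @ 267); take C (23 @ 228); take 33/39 of E → 229.31. Capacity used 78/78.
Total value = 807.31

807.31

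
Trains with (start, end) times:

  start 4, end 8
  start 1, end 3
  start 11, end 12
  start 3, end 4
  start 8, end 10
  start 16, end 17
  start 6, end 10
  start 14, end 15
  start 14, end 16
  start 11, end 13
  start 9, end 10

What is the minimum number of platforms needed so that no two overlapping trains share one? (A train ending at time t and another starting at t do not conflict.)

Count concurrent intervals with a sweep; the peak is the room count.
Events (time:±→running): 1:+→1 3:-→0 3:+→1 4:-→0 4:+→1 6:+→2 8:-→1 8:+→2 9:+→3 … peak 3.

3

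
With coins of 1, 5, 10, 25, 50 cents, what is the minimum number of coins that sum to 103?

Greedy: take as many of the largest coin as possible, then repeat with the remainder.
103 − 2×50→3 − 3×1→0
Total coins = 2 + 3 = 5

5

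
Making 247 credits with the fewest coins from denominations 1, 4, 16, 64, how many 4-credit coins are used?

247 − 3×64→55 − 3×16→7 − 1×4→3 − 3×1→0
Count of 4: 1

1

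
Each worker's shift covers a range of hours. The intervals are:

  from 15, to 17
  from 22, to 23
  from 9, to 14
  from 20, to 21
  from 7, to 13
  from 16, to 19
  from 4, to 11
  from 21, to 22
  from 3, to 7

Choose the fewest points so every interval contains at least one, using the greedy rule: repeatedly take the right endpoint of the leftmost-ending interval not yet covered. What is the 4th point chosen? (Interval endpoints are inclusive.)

By right end: [3,7]  [4,11]  [7,13]  [9,14]  [15,17]  [16,19]  [20,21]  [21,22]  [22,23]
[3,7] uncovered → point at 7; [9,14] uncovered → point at 14; [15,17] uncovered → point at 17; [20,21] uncovered → point at 21; [22,23] uncovered → point at 23.
Points: 7, 14, 17, 21, 23 (5 total).

21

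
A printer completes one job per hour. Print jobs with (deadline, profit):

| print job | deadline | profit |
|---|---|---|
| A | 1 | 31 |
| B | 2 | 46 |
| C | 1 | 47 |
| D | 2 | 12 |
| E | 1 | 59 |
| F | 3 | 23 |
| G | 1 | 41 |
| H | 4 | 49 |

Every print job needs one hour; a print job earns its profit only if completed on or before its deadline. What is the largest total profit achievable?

Profit order: E=59 H=49 C=47 B=46 G=41 A=31 F=23 D=12
Assign: E→slot 1, H→slot 4, C skipped, B→slot 2, G skipped, A skipped, F→slot 3, D skipped.
Slots: [1:E] [2:B] [3:F] [4:H]
Profit = 59 + 46 + 23 + 49 = 177

177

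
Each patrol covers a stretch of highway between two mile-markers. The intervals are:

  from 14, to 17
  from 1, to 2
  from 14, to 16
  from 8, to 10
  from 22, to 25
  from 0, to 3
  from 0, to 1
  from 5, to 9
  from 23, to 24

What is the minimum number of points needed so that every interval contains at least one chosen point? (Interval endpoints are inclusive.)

4

Process intervals by earliest right end; each time one isn't hit yet, stab at its right endpoint.
By right end: [0,1]  [1,2]  [0,3]  [5,9]  [8,10]  [14,16]  [14,17]  [23,24]  [22,25]
[0,1] uncovered → point at 1; [5,9] uncovered → point at 9; [14,16] uncovered → point at 16; [23,24] uncovered → point at 24.
Points: 1, 9, 16, 24 (4 total).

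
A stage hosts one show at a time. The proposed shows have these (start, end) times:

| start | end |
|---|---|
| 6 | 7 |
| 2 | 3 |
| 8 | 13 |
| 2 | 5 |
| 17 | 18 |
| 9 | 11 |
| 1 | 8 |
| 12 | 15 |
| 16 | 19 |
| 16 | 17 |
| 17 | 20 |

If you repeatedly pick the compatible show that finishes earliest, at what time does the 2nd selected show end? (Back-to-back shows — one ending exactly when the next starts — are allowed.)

7

Greedy by earliest finish: after sorting by end time, pick each interval compatible with the last pick.
By end time: (2,3), (2,5), (6,7), (1,8), (9,11), (8,13), (12,15), (16,17), (17,18), (16,19), (17,20).
Pick (2,3); next start ≥ 3 → (6,7); next start ≥ 7 → (9,11); next start ≥ 11 → (12,15); next start ≥ 15 → (16,17); next start ≥ 17 → (17,18).
Selected: (2,3) (6,7) (9,11) (12,15) (16,17) (17,18)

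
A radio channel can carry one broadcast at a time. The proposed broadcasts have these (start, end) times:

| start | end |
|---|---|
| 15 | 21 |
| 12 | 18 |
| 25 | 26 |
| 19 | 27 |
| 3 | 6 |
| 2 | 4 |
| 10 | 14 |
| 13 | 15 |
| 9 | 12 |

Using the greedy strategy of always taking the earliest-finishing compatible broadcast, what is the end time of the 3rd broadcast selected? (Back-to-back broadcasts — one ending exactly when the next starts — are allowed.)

15

Order by finish time; keep every interval that doesn't clash with the previous kept one.
By end time: (2,4), (3,6), (9,12), (10,14), (13,15), (12,18), (15,21), (25,26), (19,27).
Pick (2,4); next start ≥ 4 → (9,12); next start ≥ 12 → (13,15); next start ≥ 15 → (15,21); next start ≥ 21 → (25,26).
Selected: (2,4) (9,12) (13,15) (15,21) (25,26)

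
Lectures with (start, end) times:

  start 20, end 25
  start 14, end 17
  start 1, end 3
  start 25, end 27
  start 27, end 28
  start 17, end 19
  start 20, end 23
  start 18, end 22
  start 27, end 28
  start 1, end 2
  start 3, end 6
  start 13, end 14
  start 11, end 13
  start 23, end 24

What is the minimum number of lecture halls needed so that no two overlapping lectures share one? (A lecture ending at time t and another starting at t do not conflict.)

Events (time:±→running): 1:+→1 1:+→2 2:-→1 3:-→0 3:+→1 6:-→0 11:+→1 13:-→0 13:+→1 14:-→0 14:+→1 17:-→0 17:+→1 18:+→2 19:-→1 20:+→2 20:+→3 … peak 3.

3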